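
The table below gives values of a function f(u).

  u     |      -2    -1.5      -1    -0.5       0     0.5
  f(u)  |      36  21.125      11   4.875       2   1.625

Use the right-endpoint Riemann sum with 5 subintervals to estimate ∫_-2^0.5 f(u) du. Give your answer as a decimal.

Δu = 0.5.
Sum = 0.5·[21.125 + 11 + 4.875 + 2 + 1.625] = 20.3125.

20.3125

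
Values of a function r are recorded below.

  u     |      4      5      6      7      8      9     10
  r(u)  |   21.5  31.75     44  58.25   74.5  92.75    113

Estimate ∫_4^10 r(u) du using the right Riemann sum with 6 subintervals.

Δu = 1.
Sum = 1·[31.75 + 44 + 58.25 + 74.5 + 92.75 + 113] = 414.25.

414.25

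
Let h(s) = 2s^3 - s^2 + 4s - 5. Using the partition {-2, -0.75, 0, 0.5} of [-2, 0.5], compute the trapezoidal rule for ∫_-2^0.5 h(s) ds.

-33.90625

Subinterval widths: 1.25, 0.75, 0.5.
h(-2) = -33, h(-0.75) = -9.40625, h(0) = -5, h(0.5) = -3.
On each subinterval the trapezoid contributes (Δs_i/2)·[h(s_{i-1}) + h(s_i)].
Sum = -33.90625.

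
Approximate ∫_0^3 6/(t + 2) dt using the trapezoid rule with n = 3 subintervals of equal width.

5.6

Δt = (3 − 0)/3 = 1.
f(0) = 3, f(1) = 2, f(2) = 1.5, f(3) = 1.2.
T_3 = (Δt/2)·[f(t_0) + 2f(t_1) + 2f(t_2) + f(t_3)].
Sum = 5.6.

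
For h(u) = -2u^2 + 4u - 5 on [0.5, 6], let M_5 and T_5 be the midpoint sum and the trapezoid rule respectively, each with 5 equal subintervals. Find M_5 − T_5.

M_5 = -98.8075.
T_5 = -102.135.
M_5 − T_5 = 3.3275.

3.3275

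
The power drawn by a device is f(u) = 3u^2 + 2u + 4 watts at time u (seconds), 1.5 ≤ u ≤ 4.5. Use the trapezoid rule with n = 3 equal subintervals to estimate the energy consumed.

Δu = (4.5 − 1.5)/3 = 1.
f(1.5) = 13.75, f(2.5) = 27.75, f(3.5) = 47.75, f(4.5) = 73.75.
T_3 = (Δu/2)·[f(u_0) + 2f(u_1) + 2f(u_2) + f(u_3)].
Sum = 119.25.

119.25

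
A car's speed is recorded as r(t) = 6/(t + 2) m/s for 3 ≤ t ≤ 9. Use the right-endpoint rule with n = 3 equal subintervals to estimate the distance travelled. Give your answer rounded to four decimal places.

4.1385

Δt = (9 − 3)/3 = 2.
Right endpoints: 5, 7, 9.
r(5) = 6/7, r(7) = 2/3, r(9) = 6/11.
Sum = Δt · [r(5) + r(7) + r(9)].
Sum ≈ 4.1385.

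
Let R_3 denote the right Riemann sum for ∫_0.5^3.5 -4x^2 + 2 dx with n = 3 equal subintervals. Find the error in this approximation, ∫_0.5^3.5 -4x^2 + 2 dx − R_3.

Exact integral: ∫_0.5^3.5 f(x) dx = -51.
R_3 = -77.
Error = -51 − (-77) = 26.

26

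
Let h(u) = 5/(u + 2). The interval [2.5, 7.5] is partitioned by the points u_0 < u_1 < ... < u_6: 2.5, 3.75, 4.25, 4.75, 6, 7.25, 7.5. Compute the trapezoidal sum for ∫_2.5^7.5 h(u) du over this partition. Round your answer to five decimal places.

Subinterval widths: 1.25, 0.5, 0.5, 1.25, 1.25, 0.25.
h(2.5) = 10/9, h(3.75) = 20/23, h(4.25) = 0.8, h(4.75) = 20/27, h(6) = 0.625, h(7.25) = 20/37, h(7.5) = 10/19.
On each subinterval the trapezoid contributes (Δu_i/2)·[h(u_{i-1}) + h(u_i)].
Sum ≈ 3.75591.

3.75591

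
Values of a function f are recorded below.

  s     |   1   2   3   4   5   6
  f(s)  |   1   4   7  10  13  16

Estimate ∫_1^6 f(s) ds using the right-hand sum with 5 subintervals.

50

Δs = 1.
Sum = 1·[4 + 7 + 10 + 13 + 16] = 50.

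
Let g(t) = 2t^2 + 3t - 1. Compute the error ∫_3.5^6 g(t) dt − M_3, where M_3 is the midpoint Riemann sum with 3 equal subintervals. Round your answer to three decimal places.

0.289

Exact integral: ∫_3.5^6 g(t) dt ≈ 148.54167.
M_3 ≈ 148.25231.
Error ≈ 148.54167 − 148.25231 ≈ 0.289.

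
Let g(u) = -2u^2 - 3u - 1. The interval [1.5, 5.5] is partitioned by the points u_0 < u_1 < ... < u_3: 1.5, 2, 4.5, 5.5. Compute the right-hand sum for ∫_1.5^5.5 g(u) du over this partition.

-223

Subinterval widths: 0.5, 2.5, 1.
Right endpoints: 2, 4.5, 5.5.
g(2) = -15, g(4.5) = -55, g(5.5) = -78.
Sum = Σ Δu_i · g(u_i).
Sum = -223.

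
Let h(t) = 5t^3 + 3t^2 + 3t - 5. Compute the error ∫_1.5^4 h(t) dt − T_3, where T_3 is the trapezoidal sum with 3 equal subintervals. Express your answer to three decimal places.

Exact integral: ∫_1.5^4 h(t) dt = 382.421875.
T_3 ≈ 395.22569.
Error ≈ 382.421875 − 395.22569 ≈ -12.804.

-12.804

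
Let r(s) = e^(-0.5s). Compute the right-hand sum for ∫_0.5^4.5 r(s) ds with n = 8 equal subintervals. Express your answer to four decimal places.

1.1855

Δs = (4.5 − 0.5)/8 = 0.5.
Right endpoints: 1, 1.5, 2, 2.5, 3, 3.5, 4, 4.5.
r(1) ≈ 0.6065, r(1.5) ≈ 0.4724, r(2) ≈ 0.3679, r(2.5) ≈ 0.2865, r(3) ≈ 0.2231, r(3.5) ≈ 0.1738, r(4) ≈ 0.1353, r(4.5) ≈ 0.1054.
Sum = Δs · [r(1) + r(1.5) + r(2) + ...].
Sum ≈ 1.1855.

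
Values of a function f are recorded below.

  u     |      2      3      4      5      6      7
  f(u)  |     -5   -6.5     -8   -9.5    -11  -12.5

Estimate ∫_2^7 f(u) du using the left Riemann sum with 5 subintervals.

Δu = 1.
Sum = 1·[(-5) + (-6.5) + (-8) + (-9.5) + (-11)] = -40.

-40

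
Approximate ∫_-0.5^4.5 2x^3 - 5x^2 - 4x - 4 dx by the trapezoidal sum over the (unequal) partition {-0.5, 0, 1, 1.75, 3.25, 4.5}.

Subinterval widths: 0.5, 1, 0.75, 1.5, 1.25.
f(-0.5) = -3.5, f(0) = -4, f(1) = -11, f(1.75) = -15.59375, f(3.25) = -1.15625, f(4.5) = 59.
On each subinterval the trapezoid contributes (Δx_i/2)·[f(x_{i-1}) + f(x_i)].
Sum = 4.2421875.

4.2421875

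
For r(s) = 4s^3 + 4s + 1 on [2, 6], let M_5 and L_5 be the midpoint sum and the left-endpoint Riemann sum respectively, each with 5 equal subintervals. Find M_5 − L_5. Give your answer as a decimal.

308.48

M_5 = 1337.76.
L_5 = 1029.28.
M_5 − L_5 = 308.48.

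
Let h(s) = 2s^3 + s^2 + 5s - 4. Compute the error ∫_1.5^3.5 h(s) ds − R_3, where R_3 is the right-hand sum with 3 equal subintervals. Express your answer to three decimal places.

-35.370

Exact integral: ∫_1.5^3.5 h(s) ds ≈ 102.66667.
R_3 ≈ 138.03704.
Error ≈ 102.66667 − 138.03704 ≈ -35.370.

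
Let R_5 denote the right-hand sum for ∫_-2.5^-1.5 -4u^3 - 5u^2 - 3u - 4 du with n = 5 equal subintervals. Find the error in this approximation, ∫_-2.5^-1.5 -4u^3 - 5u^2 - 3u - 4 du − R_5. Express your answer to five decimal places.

3.07333

Exact integral: ∫_-2.5^-1.5 f(u) du ≈ 15.5833333.
R_5 = 12.51.
Error ≈ 15.5833333 − 12.51 ≈ 3.07333.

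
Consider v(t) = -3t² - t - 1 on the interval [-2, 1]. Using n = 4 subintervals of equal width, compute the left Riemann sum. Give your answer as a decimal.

Δt = (1 − (-2))/4 = 0.75.
Left endpoints: -2, -1.25, -0.5, 0.25.
v(-2) = -11, v(-1.25) = -4.4375, v(-0.5) = -1.25, v(0.25) = -1.4375.
Sum = Δt · [v(-2) + v(-1.25) + v(-0.5) + v(0.25)].
Sum = -13.59375.

-13.59375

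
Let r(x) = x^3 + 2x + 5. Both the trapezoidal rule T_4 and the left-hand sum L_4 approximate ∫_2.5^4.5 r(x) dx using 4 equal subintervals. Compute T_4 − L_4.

19.875

T_4 = 117.625.
L_4 = 97.75.
T_4 − L_4 = 19.875.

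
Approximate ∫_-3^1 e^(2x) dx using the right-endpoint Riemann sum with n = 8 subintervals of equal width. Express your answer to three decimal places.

5.843

Δx = (1 − (-3))/8 = 0.5.
Right endpoints: -2.5, -2, -1.5, -1, -0.5, 0, 0.5, 1.
f(-2.5) ≈ 0.007, f(-2) ≈ 0.018, f(-1.5) ≈ 0.050, f(-1) ≈ 0.135, f(-0.5) ≈ 0.368, f(0) ≈ 1.000, f(0.5) ≈ 2.718, f(1) ≈ 7.389.
Sum = Δx · [f(-2.5) + f(-2) + f(-1.5) + ...].
Sum ≈ 5.843.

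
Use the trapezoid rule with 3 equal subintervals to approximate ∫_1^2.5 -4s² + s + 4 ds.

Δs = (2.5 − 1)/3 = 0.5.
f(1) = 1, f(1.5) = -3.5, f(2) = -10, f(2.5) = -18.5.
T_3 = (Δs/2)·[f(s_0) + 2f(s_1) + 2f(s_2) + f(s_3)].
Sum = -11.125.

-11.125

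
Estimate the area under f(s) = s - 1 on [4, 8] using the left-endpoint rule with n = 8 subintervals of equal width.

19

Δs = (8 − 4)/8 = 0.5.
Left endpoints: 4, 4.5, 5, 5.5, 6, 6.5, 7, 7.5.
f(4) = 3, f(4.5) = 3.5, f(5) = 4, f(5.5) = 4.5, f(6) = 5, f(6.5) = 5.5, f(7) = 6, f(7.5) = 6.5.
Sum = Δs · [f(4) + f(4.5) + f(5) + ...].
Sum = 19.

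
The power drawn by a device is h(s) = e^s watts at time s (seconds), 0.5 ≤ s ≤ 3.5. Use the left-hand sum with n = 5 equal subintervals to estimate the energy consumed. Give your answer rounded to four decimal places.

Δs = (3.5 − 0.5)/5 = 0.6.
Left endpoints: 0.5, 1.1, 1.7, 2.3, 2.9.
h(0.5) ≈ 1.6487, h(1.1) ≈ 3.0042, h(1.7) ≈ 5.4739, h(2.3) ≈ 9.9742, h(2.9) ≈ 18.1741.
Sum = Δs · [h(0.5) + h(1.1) + h(1.7) + h(2.3) + h(2.9)].
Sum ≈ 22.9651.

22.9651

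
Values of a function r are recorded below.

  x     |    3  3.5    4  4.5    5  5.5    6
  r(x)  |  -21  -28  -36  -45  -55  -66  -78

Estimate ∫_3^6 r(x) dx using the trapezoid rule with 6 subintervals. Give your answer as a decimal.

Δx = 0.5.
T_6 = (0.5/2)·[(-21) + 2·(-28) + 2·(-36) + 2·(-45) + 2·(-55) + 2·(-66) + (-78)] = -139.75.

-139.75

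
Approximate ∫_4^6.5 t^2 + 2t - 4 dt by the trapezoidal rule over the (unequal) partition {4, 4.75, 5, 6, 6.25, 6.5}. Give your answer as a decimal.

86.703125

Subinterval widths: 0.75, 0.25, 1, 0.25, 0.25.
f(4) = 20, f(4.75) = 28.0625, f(5) = 31, f(6) = 44, f(6.25) = 47.5625, f(6.5) = 51.25.
On each subinterval the trapezoid contributes (Δt_i/2)·[f(t_{i-1}) + f(t_i)].
Sum = 86.703125.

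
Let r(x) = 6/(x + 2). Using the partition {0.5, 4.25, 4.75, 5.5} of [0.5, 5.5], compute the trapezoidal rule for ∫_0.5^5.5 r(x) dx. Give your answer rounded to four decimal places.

Subinterval widths: 3.75, 0.5, 0.75.
r(0.5) = 2.4, r(4.25) = 0.96, r(4.75) = 8/9, r(5.5) = 0.8.
On each subinterval the trapezoid contributes (Δx_i/2)·[r(x_{i-1}) + r(x_i)].
Sum ≈ 7.3956.

7.3956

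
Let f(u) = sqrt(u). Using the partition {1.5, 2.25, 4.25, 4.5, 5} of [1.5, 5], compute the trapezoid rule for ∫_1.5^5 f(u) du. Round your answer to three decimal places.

6.196

Subinterval widths: 0.75, 2, 0.25, 0.5.
f(1.5) ≈ 1.225, f(2.25) ≈ 1.500, f(4.25) ≈ 2.062, f(4.5) ≈ 2.121, f(5) ≈ 2.236.
On each subinterval the trapezoid contributes (Δu_i/2)·[f(u_{i-1}) + f(u_i)].
Sum ≈ 6.196.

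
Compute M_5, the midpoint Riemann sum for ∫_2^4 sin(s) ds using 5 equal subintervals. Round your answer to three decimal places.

0.239

Δs = (4 − 2)/5 = 0.4.
Midpoints: 2.2, 2.6, 3, 3.4, 3.8.
f(2.2) ≈ 0.808, f(2.6) ≈ 0.516, f(3) ≈ 0.141, f(3.4) ≈ -0.256, f(3.8) ≈ -0.612.
Sum = Δs · [f(2.2) + f(2.6) + f(3) + f(3.4) + f(3.8)].
Sum ≈ 0.239.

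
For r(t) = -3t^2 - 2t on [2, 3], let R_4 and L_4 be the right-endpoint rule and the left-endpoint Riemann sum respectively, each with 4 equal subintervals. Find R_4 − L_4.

-4.25

R_4 = -26.15625.
L_4 = -21.90625.
R_4 − L_4 = -4.25.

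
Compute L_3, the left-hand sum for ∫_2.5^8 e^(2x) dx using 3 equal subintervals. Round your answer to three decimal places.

Δx = (8 − 2.5)/3 = 11/6.
Left endpoints: 2.5, 13/3, 37/6.
f(2.5) ≈ 148.413, f(13/3) ≈ 5806.113, f(37/6) ≈ 227142.609.
Sum = Δx · [f(2.5) + f(13/3) + f(37/6)].
Sum ≈ 427344.749.

427344.749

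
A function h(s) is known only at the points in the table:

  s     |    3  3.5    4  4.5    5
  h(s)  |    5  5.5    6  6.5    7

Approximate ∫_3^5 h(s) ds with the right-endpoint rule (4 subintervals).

12.5

Δs = 0.5.
Sum = 0.5·[5.5 + 6 + 6.5 + 7] = 12.5.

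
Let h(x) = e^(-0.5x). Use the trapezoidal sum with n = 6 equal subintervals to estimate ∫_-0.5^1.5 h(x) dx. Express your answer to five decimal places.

1.62707

Δx = (1.5 − (-0.5))/6 = 1/3.
h(-0.5) ≈ 1.28403, h(-1/6) ≈ 1.08690, h(1/6) ≈ 0.92004, h(0.5) ≈ 0.77880, h(5/6) ≈ 0.65924, h(7/6) ≈ 0.55804, h(1.5) ≈ 0.47237.
T_6 = (Δx/2)·[h(x_0) + 2h(x_1) + ... + 2h(x_{5}) + h(x_6)].
Sum ≈ 1.62707.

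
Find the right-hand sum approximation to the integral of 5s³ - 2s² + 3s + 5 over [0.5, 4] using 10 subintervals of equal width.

Δs = (4 − 0.5)/10 = 0.35.
Right endpoints: 0.85, 1.2, 1.55, 1.9, 2.25, 2.6, 2.95, 3.3, 3.65, 4.
f(0.85) = 9.175625, f(1.2) = 14.36, f(1.55) = 23.464375, f(1.9) = 37.775, f(2.25) = 58.578125, f(2.6) = 87.16, f(2.95) = 124.806875, f(3.3) = 172.805, f(3.65) = 232.440625, f(4) = 305.
Sum = Δs · [f(0.85) + f(1.2) + f(1.55) + ...].
Sum = 372.94796875.

372.94796875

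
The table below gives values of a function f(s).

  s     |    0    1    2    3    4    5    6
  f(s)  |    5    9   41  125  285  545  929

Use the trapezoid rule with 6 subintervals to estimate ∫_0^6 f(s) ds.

Δs = 1.
T_6 = (1/2)·[5 + 2·9 + 2·41 + 2·125 + 2·285 + 2·545 + 929] = 1472.

1472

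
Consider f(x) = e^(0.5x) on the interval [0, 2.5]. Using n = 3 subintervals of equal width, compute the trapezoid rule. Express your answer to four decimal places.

5.0525

Δx = (2.5 − 0)/3 = 5/6.
f(0) ≈ 1.0000, f(5/6) ≈ 1.5169, f(5/3) ≈ 2.3010, f(2.5) ≈ 3.4903.
T_3 = (Δx/2)·[f(x_0) + 2f(x_1) + 2f(x_2) + f(x_3)].
Sum ≈ 5.0525.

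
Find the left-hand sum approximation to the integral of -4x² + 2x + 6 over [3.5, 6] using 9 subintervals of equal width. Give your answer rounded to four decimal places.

Δx = (6 − 3.5)/9 = 5/18.
Left endpoints: 3.5, 34/9, 73/18, 13/3, 83/18, 44/9, 31/6, 49/9, 103/18.
f(3.5) = -36, f(34/9) = -3526/81, f(73/18) = -4186/81, f(13/3) = -544/9, f(83/18) = -5656/81, f(44/9) = -6466/81, f(31/6) = -814/9, f(49/9) = -8236/81, f(103/18) = -9196/81.
Sum = Δx · [f(3.5) + f(34/9) + f(73/18) + ...].
Sum ≈ -179.7119.

-179.7119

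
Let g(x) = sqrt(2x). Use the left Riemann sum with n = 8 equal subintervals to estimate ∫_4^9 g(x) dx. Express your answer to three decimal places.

Δx = (9 − 4)/8 = 0.625.
Left endpoints: 4, 4.625, 5.25, 5.875, 6.5, 7.125, 7.75, 8.375.
g(4) ≈ 2.828, g(4.625) ≈ 3.041, g(5.25) ≈ 3.240, g(5.875) ≈ 3.428, g(6.5) ≈ 3.606, g(7.125) ≈ 3.775, g(7.75) ≈ 3.937, g(8.375) ≈ 4.093.
Sum = Δx · [g(4) + g(4.625) + g(5.25) + ...].
Sum ≈ 17.468.

17.468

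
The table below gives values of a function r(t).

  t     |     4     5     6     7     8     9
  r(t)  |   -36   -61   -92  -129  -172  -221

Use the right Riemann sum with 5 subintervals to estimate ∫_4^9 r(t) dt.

Δt = 1.
Sum = 1·[(-61) + (-92) + (-129) + (-172) + (-221)] = -675.

-675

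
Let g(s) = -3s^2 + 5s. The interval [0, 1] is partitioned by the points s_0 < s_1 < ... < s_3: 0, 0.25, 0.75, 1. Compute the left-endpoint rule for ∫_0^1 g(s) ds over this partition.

1.046875

Subinterval widths: 0.25, 0.5, 0.25.
Left endpoints: 0, 0.25, 0.75.
g(0) = 0, g(0.25) = 1.0625, g(0.75) = 2.0625.
Sum = Σ Δs_i · g(s_i).
Sum = 1.046875.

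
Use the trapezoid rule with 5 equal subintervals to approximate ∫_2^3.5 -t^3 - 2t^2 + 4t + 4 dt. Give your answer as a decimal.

Δt = (3.5 − 2)/5 = 0.3.
f(2) = -4, f(2.3) = -9.547, f(2.6) = -16.696, f(2.9) = -25.609, f(3.2) = -36.448, f(3.5) = -49.375.
T_5 = (Δt/2)·[f(t_0) + 2f(t_1) + ... + 2f(t_{4}) + f(t_5)].
Sum = -34.49625.

-34.49625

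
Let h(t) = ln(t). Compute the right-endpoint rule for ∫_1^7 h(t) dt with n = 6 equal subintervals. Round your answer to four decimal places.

Δt = (7 − 1)/6 = 1.
Right endpoints: 2, 3, 4, 5, 6, 7.
h(2) ≈ 0.6931, h(3) ≈ 1.0986, h(4) ≈ 1.3863, h(5) ≈ 1.6094, h(6) ≈ 1.7918, h(7) ≈ 1.9459.
Sum = Δt · [h(2) + h(3) + h(4) + ...].
Sum ≈ 8.5252.

8.5252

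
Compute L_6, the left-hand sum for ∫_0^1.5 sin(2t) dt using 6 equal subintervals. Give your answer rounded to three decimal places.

Δt = (1.5 − 0)/6 = 0.25.
Left endpoints: 0, 0.25, 0.5, 0.75, 1, 1.25.
f(0) ≈ 0.000, f(0.25) ≈ 0.479, f(0.5) ≈ 0.841, f(0.75) ≈ 0.997, f(1) ≈ 0.909, f(1.25) ≈ 0.598.
Sum = Δt · [f(0) + f(0.25) + f(0.5) + ...].
Sum ≈ 0.957.

0.957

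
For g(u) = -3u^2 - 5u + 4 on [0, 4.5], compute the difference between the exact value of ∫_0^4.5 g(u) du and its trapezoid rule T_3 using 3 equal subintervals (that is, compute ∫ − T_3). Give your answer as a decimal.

Exact integral: ∫_0^4.5 g(u) du = -123.75.
T_3 = -128.8125.
Error = -123.75 − (-128.8125) = 5.0625.

5.0625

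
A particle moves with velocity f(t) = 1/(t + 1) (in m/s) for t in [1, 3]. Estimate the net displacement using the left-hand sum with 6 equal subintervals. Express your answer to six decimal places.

0.736544

Δt = (3 − 1)/6 = 1/3.
Left endpoints: 1, 4/3, 5/3, 2, 7/3, 8/3.
f(1) = 0.5, f(4/3) = 3/7, f(5/3) = 0.375, f(2) = 1/3, f(7/3) = 0.3, f(8/3) = 3/11.
Sum = Δt · [f(1) + f(4/3) + f(5/3) + ...].
Sum ≈ 0.736544.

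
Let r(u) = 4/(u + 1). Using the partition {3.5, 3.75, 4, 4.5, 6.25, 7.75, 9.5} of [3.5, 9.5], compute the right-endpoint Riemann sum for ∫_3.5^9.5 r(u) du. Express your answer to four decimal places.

Subinterval widths: 0.25, 0.25, 0.5, 1.75, 1.5, 1.75.
Right endpoints: 3.75, 4, 4.5, 6.25, 7.75, 9.5.
r(3.75) = 16/19, r(4) = 0.8, r(4.5) = 8/11, r(6.25) = 16/29, r(7.75) = 16/35, r(9.5) = 8/21.
Sum = Σ Δu_i · r(u_i).
Sum ≈ 3.0921.

3.0921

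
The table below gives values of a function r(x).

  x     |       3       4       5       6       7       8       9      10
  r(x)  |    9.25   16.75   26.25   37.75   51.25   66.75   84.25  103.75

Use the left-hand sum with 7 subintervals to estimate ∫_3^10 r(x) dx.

292.25

Δx = 1.
Sum = 1·[9.25 + 16.75 + 26.25 + 37.75 + 51.25 + 66.75 + 84.25] = 292.25.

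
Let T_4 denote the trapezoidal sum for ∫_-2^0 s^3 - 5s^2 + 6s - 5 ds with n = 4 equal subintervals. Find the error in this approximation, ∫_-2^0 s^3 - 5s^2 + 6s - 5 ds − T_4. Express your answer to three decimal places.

0.667

Exact integral: ∫_-2^0 f(s) ds ≈ -39.33333.
T_4 = -40.
Error ≈ -39.33333 − (-40) ≈ 0.667.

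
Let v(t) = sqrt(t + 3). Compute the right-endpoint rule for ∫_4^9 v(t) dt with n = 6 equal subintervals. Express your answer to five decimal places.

Δt = (9 − 4)/6 = 5/6.
Right endpoints: 29/6, 17/3, 6.5, 22/3, 49/6, 9.
v(29/6) ≈ 2.79881, v(17/3) ≈ 2.94392, v(6.5) ≈ 3.08221, v(22/3) ≈ 3.21455, v(49/6) ≈ 3.34166, v(9) ≈ 3.46410.
Sum = Δt · [v(29/6) + v(17/3) + v(6.5) + ...].
Sum ≈ 15.70437.

15.70437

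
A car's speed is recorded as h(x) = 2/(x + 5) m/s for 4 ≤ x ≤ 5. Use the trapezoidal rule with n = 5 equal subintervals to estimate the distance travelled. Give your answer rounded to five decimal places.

0.21074

Δx = (5 − 4)/5 = 0.2.
h(4) = 2/9, h(4.2) = 5/23, h(4.4) = 10/47, h(4.6) = 5/24, h(4.8) = 10/49, h(5) = 0.2.
T_5 = (Δx/2)·[h(x_0) + 2h(x_1) + ... + 2h(x_{4}) + h(x_5)].
Sum ≈ 0.21074.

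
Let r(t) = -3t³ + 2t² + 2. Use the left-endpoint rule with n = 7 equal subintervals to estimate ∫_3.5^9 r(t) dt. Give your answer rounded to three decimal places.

-3615.857

Δt = (9 − 3.5)/7 = 11/14.
Left endpoints: 3.5, 30/7, 71/14, 41/7, 93/14, 52/7, 115/14.
r(3.5) = -102.125, r(30/7) = -67714/343, r(71/14) = -927097/2744, r(41/7) = -182543/343, r(93/14) = -2165411/2744, r(52/7) = -383282/343, r(115/14) = -4186837/2744.
Sum = Δt · [r(3.5) + r(30/7) + r(71/14) + ...].
Sum ≈ -3615.857.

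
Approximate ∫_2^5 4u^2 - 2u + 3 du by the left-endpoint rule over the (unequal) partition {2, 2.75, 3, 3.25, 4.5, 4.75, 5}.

Subinterval widths: 0.75, 0.25, 0.25, 1.25, 0.25, 0.25.
Left endpoints: 2, 2.75, 3, 3.25, 4.5, 4.75.
f(2) = 15, f(2.75) = 27.75, f(3) = 33, f(3.25) = 38.75, f(4.5) = 75, f(4.75) = 83.75.
Sum = Σ Δu_i · f(u_i).
Sum = 114.5625.

114.5625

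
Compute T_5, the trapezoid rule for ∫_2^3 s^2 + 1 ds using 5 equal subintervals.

7.34

Δs = (3 − 2)/5 = 0.2.
f(2) = 5, f(2.2) = 5.84, f(2.4) = 6.76, f(2.6) = 7.76, f(2.8) = 8.84, f(3) = 10.
T_5 = (Δs/2)·[f(s_0) + 2f(s_1) + ... + 2f(s_{4}) + f(s_5)].
Sum = 7.34.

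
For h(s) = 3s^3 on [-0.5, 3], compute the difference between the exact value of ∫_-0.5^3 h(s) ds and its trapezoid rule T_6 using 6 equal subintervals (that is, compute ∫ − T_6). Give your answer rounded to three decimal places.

Exact integral: ∫_-0.5^3 h(s) ds = 60.703125.
T_6 ≈ 62.93620.
Error ≈ 60.703125 − 62.93620 ≈ -2.233.

-2.233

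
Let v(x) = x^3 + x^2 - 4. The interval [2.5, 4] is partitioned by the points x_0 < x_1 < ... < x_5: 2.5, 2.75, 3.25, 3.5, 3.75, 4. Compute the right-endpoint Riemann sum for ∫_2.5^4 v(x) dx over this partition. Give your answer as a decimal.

74.015625

Subinterval widths: 0.25, 0.5, 0.25, 0.25, 0.25.
Right endpoints: 2.75, 3.25, 3.5, 3.75, 4.
v(2.75) = 24.359375, v(3.25) = 40.890625, v(3.5) = 51.125, v(3.75) = 62.796875, v(4) = 76.
Sum = Σ Δx_i · v(x_i).
Sum = 74.015625.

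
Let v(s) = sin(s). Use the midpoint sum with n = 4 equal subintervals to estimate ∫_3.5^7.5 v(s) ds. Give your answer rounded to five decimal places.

Δs = (7.5 − 3.5)/4 = 1.
Midpoints: 4, 5, 6, 7.
v(4) ≈ -0.75680, v(5) ≈ -0.95892, v(6) ≈ -0.27942, v(7) ≈ 0.65699.
Sum = Δs · [v(4) + v(5) + v(6) + v(7)].
Sum ≈ -1.33816.

-1.33816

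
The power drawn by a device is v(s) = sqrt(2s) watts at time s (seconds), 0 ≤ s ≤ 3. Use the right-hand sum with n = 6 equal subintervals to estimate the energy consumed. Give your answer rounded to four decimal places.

5.4159

Δs = (3 − 0)/6 = 0.5.
Right endpoints: 0.5, 1, 1.5, 2, 2.5, 3.
v(0.5) ≈ 1.0000, v(1) ≈ 1.4142, v(1.5) ≈ 1.7321, v(2) ≈ 2.0000, v(2.5) ≈ 2.2361, v(3) ≈ 2.4495.
Sum = Δs · [v(0.5) + v(1) + v(1.5) + ...].
Sum ≈ 5.4159.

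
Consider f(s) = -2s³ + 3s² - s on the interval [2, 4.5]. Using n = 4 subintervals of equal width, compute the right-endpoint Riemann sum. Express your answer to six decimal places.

Δs = (4.5 − 2)/4 = 0.625.
Right endpoints: 2.625, 3.25, 3.875, 4.5.
f(2.625) = -18.12890625, f(3.25) = -40.21875, f(3.875) = -75.19921875, f(4.5) = -126.
Sum = Δs · [f(2.625) + f(3.25) + f(3.875) + f(4.5)].
Sum ≈ -162.216797.

-162.216797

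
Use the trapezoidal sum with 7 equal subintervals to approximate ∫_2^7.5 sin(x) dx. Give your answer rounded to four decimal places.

Δx = (7.5 − 2)/7 = 11/14.
f(2) ≈ 0.9093, f(39/14) ≈ 0.3484, f(25/7) ≈ -0.4167, f(61/14) ≈ -0.9376, f(36/7) ≈ -0.9088, f(83/14) ≈ -0.3472, f(47/7) ≈ 0.4179, f(7.5) ≈ 0.9380.
T_7 = (Δx/2)·[f(x_0) + 2f(x_1) + ... + 2f(x_{6}) + f(x_7)].
Sum ≈ -0.7231.

-0.7231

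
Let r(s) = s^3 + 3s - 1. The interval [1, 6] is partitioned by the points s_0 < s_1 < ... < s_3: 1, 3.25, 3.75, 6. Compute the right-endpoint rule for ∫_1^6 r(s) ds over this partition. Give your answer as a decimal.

Subinterval widths: 2.25, 0.5, 2.25.
Right endpoints: 3.25, 3.75, 6.
r(3.25) = 43.078125, r(3.75) = 62.984375, r(6) = 233.
Sum = Σ Δs_i · r(s_i).
Sum = 652.66796875.

652.66796875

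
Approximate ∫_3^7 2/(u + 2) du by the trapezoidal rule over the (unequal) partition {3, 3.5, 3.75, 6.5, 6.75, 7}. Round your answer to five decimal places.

Subinterval widths: 0.5, 0.25, 2.75, 0.25, 0.25.
f(3) = 0.4, f(3.5) = 4/11, f(3.75) = 8/23, f(6.5) = 4/17, f(6.75) = 8/35, f(7) = 2/9.
On each subinterval the trapezoid contributes (Δu_i/2)·[f(u_{i-1}) + f(u_i)].
Sum ≈ 1.19596.

1.19596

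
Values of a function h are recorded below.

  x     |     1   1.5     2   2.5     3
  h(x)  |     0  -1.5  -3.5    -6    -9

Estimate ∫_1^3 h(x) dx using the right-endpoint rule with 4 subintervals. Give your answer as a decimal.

Δx = 0.5.
Sum = 0.5·[(-1.5) + (-3.5) + (-6) + (-9)] = -10.

-10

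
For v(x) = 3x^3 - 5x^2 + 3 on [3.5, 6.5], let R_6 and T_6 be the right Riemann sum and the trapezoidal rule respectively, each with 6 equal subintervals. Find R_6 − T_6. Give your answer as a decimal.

136.3125

R_6 = 990.3125.
T_6 = 854.
R_6 − T_6 = 136.3125.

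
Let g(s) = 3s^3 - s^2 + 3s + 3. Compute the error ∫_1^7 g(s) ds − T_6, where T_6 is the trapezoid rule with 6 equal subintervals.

Exact integral: ∫_1^7 g(s) ds = 1776.
T_6 = 1811.
Error = 1776 − 1811 = -35.

-35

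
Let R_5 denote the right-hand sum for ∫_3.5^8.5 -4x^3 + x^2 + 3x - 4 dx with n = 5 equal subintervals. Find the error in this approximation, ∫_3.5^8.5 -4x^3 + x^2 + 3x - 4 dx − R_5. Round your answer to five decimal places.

1164.16667

Exact integral: ∫_3.5^8.5 f(x) dx ≈ -4809.5833333.
R_5 = -5973.75.
Error ≈ -4809.5833333 − (-5973.75) ≈ 1164.16667.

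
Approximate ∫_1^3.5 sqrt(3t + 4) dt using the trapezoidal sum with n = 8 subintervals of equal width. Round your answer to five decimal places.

8.15284

Δt = (3.5 − 1)/8 = 0.3125.
f(1) ≈ 2.64575, f(1.3125) ≈ 2.81736, f(1.625) ≈ 2.97909, f(1.9375) ≈ 3.13249, f(2.25) ≈ 3.27872, f(2.5625) ≈ 3.41870, f(2.875) ≈ 3.55317, f(3.1875) ≈ 3.68273, f(3.5) ≈ 3.80789.
T_8 = (Δt/2)·[f(t_0) + 2f(t_1) + ... + 2f(t_{7}) + f(t_8)].
Sum ≈ 8.15284.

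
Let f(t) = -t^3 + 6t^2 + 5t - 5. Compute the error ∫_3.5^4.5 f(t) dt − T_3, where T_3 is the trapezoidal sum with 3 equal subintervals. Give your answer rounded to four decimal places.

Exact integral: ∫_3.5^4.5 f(t) dt = 46.5.
T_3 ≈ 46.388889.
Error ≈ 46.5 − 46.388889 ≈ 0.1111.

0.1111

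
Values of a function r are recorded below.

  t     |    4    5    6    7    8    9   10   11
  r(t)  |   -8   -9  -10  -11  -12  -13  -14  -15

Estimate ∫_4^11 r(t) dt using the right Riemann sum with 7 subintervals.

Δt = 1.
Sum = 1·[(-9) + (-10) + (-11) + (-12) + (-13) + (-14) + (-15)] = -84.

-84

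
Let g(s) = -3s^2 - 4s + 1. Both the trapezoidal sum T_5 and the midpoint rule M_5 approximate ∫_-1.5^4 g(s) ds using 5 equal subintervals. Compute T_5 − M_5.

T_5 = -92.7025.
M_5 = -87.71125.
T_5 − M_5 = -4.99125.

-4.99125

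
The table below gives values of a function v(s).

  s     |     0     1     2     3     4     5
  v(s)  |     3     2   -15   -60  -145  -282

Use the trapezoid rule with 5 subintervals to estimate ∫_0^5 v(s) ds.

Δs = 1.
T_5 = (1/2)·[3 + 2·2 + 2·(-15) + 2·(-60) + 2·(-145) + (-282)] = -357.5.

-357.5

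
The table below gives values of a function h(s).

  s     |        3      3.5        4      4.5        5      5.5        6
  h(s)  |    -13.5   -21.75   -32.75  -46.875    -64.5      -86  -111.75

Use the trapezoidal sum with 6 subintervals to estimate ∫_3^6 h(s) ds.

Δs = 0.5.
T_6 = (0.5/2)·[(-13.5) + 2·(-21.75) + 2·(-32.75) + 2·(-46.875) + 2·(-64.5) + 2·(-86) + (-111.75)] = -157.25.

-157.25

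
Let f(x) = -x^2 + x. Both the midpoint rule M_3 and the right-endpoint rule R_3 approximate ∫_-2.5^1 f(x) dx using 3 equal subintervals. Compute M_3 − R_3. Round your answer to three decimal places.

-3.913

M_3 ≈ -7.76968.
R_3 ≈ -3.85648.
M_3 − R_3 ≈ -3.913.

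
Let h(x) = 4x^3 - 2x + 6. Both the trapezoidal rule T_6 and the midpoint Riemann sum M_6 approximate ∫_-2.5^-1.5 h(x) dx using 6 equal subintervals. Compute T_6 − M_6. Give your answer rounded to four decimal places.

T_6 ≈ -24.111111.
M_6 ≈ -23.944444.
T_6 − M_6 ≈ -0.1667.

-0.1667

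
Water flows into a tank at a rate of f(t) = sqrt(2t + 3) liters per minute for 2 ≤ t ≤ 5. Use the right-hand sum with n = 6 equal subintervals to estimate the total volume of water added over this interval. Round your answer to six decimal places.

Δt = (5 − 2)/6 = 0.5.
Right endpoints: 2.5, 3, 3.5, 4, 4.5, 5.
f(2.5) ≈ 2.828427, f(3) ≈ 3.000000, f(3.5) ≈ 3.162278, f(4) ≈ 3.316625, f(4.5) ≈ 3.464102, f(5) ≈ 3.605551.
Sum = Δt · [f(2.5) + f(3) + f(3.5) + ...].
Sum ≈ 9.688491.

9.688491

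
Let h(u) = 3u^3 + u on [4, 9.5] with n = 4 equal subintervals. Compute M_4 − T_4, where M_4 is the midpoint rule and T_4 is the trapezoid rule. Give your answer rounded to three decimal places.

M_4 ≈ 5901.27979.
T_4 ≈ 6059.20605.
M_4 − T_4 ≈ -157.926.

-157.926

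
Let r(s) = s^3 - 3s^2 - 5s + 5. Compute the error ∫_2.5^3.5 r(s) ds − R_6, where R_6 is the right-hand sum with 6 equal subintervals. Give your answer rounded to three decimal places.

Exact integral: ∫_2.5^3.5 r(s) ds = -9.5.
R_6 ≈ -9.11806.
Error ≈ -9.5 − (-9.11806) ≈ -0.382.

-0.382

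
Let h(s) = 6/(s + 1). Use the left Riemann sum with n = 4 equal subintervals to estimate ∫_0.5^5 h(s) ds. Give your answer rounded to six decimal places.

Δs = (5 − 0.5)/4 = 1.125.
Left endpoints: 0.5, 1.625, 2.75, 3.875.
h(0.5) = 4, h(1.625) = 16/7, h(2.75) = 1.6, h(3.875) = 16/13.
Sum = Δs · [h(0.5) + h(1.625) + h(2.75) + h(3.875)].
Sum ≈ 10.256044.

10.256044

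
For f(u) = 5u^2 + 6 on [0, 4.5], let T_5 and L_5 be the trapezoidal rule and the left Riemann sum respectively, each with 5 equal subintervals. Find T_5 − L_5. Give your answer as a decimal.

45.5625

T_5 = 181.9125.
L_5 = 136.35.
T_5 − L_5 = 45.5625.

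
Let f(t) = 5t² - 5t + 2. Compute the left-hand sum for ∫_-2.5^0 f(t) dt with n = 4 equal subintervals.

61.15234375

Δt = (0 − (-2.5))/4 = 0.625.
Left endpoints: -2.5, -1.875, -1.25, -0.625.
f(-2.5) = 45.75, f(-1.875) = 28.953125, f(-1.25) = 16.0625, f(-0.625) = 7.078125.
Sum = Δt · [f(-2.5) + f(-1.875) + f(-1.25) + f(-0.625)].
Sum = 61.15234375.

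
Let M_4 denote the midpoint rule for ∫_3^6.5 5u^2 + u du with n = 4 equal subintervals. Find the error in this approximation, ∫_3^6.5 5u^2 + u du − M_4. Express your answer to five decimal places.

Exact integral: ∫_3^6.5 f(u) du ≈ 429.3333333.
M_4 ≈ 428.2167969.
Error ≈ 429.3333333 − 428.2167969 ≈ 1.11654.

1.11654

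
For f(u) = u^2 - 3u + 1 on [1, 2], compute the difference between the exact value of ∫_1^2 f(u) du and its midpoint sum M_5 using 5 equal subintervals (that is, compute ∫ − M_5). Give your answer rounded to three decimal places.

Exact integral: ∫_1^2 f(u) du ≈ -1.16667.
M_5 = -1.17.
Error ≈ -1.16667 − (-1.17) ≈ 0.003.

0.003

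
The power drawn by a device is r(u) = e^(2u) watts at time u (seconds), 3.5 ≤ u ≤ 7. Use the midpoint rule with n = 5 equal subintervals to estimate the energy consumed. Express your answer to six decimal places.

Δu = (7 − 3.5)/5 = 0.7.
Midpoints: 3.85, 4.55, 5.25, 5.95, 6.65.
r(3.85) ≈ 2208.347992, r(4.55) ≈ 8955.292703, r(5.25) ≈ 36315.502674, r(5.95) ≈ 147266.625241, r(6.65) ≈ 597195.613793.
Sum = Δu · [r(3.85) + r(4.55) + r(5.25) + r(5.95) + r(6.65)].
Sum ≈ 554358.967682.

554358.967682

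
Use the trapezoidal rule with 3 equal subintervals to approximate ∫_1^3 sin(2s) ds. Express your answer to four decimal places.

Δs = (3 − 1)/3 = 2/3.
f(1) ≈ 0.9093, f(5/3) ≈ -0.1906, f(7/3) ≈ -0.9990, f(3) ≈ -0.2794.
T_3 = (Δs/2)·[f(s_0) + 2f(s_1) + 2f(s_2) + f(s_3)].
Sum ≈ -0.5831.

-0.5831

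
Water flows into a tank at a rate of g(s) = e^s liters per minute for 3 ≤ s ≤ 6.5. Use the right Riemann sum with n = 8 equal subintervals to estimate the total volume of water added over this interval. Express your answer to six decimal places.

796.418424

Δs = (6.5 − 3)/8 = 0.4375.
Right endpoints: 3.4375, 3.875, 4.3125, 4.75, 5.1875, 5.625, 6.0625, 6.5.
g(3.4375) ≈ 31.109088, g(3.875) ≈ 48.182698, g(4.3125) ≈ 74.626823, g(4.75) ≈ 115.584285, g(5.1875) ≈ 179.020442, g(5.625) ≈ 277.272285, g(6.0625) ≈ 429.447715, g(6.5) ≈ 665.141633.
Sum = Δs · [g(3.4375) + g(3.875) + g(4.3125) + ...].
Sum ≈ 796.418424.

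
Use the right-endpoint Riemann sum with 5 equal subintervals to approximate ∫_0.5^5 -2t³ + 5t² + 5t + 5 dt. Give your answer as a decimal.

-73.53

Δt = (5 − 0.5)/5 = 0.9.
Right endpoints: 1.4, 2.3, 3.2, 4.1, 5.
f(1.4) = 16.312, f(2.3) = 18.616, f(3.2) = 6.664, f(4.1) = -28.292, f(5) = -95.
Sum = Δt · [f(1.4) + f(2.3) + f(3.2) + f(4.1) + f(5)].
Sum = -73.53.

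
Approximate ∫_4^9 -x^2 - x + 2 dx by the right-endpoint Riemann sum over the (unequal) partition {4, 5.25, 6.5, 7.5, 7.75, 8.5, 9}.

-278.21875

Subinterval widths: 1.25, 1.25, 1, 0.25, 0.75, 0.5.
Right endpoints: 5.25, 6.5, 7.5, 7.75, 8.5, 9.
f(5.25) = -30.8125, f(6.5) = -46.75, f(7.5) = -61.75, f(7.75) = -65.8125, f(8.5) = -78.75, f(9) = -88.
Sum = Σ Δx_i · f(x_i).
Sum = -278.21875.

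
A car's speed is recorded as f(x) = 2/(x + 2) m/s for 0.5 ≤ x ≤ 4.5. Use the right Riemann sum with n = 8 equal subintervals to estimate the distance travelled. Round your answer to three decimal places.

Δx = (4.5 − 0.5)/8 = 0.5.
Right endpoints: 1, 1.5, 2, 2.5, 3, 3.5, 4, 4.5.
f(1) = 2/3, f(1.5) = 4/7, f(2) = 0.5, f(2.5) = 4/9, f(3) = 0.4, f(3.5) = 4/11, f(4) = 1/3, f(4.5) = 4/13.
Sum = Δx · [f(1) + f(1.5) + f(2) + ...].
Sum ≈ 1.794.

1.794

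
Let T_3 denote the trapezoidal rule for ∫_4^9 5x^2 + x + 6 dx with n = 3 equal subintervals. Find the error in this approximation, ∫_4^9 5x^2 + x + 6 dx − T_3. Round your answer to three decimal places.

-11.574

Exact integral: ∫_4^9 f(x) dx ≈ 1170.83333.
T_3 ≈ 1182.40741.
Error ≈ 1170.83333 − 1182.40741 ≈ -11.574.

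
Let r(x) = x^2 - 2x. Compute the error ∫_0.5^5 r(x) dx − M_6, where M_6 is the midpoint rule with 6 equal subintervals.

Exact integral: ∫_0.5^5 r(x) dx = 16.875.
M_6 = 16.6640625.
Error = 16.875 − 16.6640625 = 0.2109375.

0.2109375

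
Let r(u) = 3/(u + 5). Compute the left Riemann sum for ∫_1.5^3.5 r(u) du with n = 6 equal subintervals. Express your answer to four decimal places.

Δu = (3.5 − 1.5)/6 = 1/3.
Left endpoints: 1.5, 11/6, 13/6, 2.5, 17/6, 19/6.
r(1.5) = 6/13, r(11/6) = 18/41, r(13/6) = 18/43, r(2.5) = 0.4, r(17/6) = 18/47, r(19/6) = 18/49.
Sum = Δu · [r(1.5) + r(11/6) + r(13/6) + ...].
Sum ≈ 0.8232.

0.8232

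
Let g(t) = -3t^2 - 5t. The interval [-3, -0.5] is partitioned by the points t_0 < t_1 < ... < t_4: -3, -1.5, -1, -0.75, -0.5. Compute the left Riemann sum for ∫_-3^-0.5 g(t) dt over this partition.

-16.609375

Subinterval widths: 1.5, 0.5, 0.25, 0.25.
Left endpoints: -3, -1.5, -1, -0.75.
g(-3) = -12, g(-1.5) = 0.75, g(-1) = 2, g(-0.75) = 2.0625.
Sum = Σ Δt_i · g(t_i).
Sum = -16.609375.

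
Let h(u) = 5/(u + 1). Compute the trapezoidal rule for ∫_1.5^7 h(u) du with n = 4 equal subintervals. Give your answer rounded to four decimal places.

5.9261

Δu = (7 − 1.5)/4 = 1.375.
h(1.5) = 2, h(2.875) = 40/31, h(4.25) = 20/21, h(5.625) = 40/53, h(7) = 0.625.
T_4 = (Δu/2)·[h(u_0) + 2h(u_1) + 2h(u_2) + 2h(u_3) + h(u_4)].
Sum ≈ 5.9261.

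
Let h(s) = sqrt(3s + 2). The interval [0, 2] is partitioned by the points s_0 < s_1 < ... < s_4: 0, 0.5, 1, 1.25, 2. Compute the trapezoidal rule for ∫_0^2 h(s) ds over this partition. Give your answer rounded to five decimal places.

4.38711

Subinterval widths: 0.5, 0.5, 0.25, 0.75.
h(0) ≈ 1.41421, h(0.5) ≈ 1.87083, h(1) ≈ 2.23607, h(1.25) ≈ 2.39792, h(2) ≈ 2.82843.
On each subinterval the trapezoid contributes (Δs_i/2)·[h(s_{i-1}) + h(s_i)].
Sum ≈ 4.38711.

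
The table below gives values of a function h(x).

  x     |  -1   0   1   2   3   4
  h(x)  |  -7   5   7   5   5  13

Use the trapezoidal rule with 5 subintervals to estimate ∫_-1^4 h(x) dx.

Δx = 1.
T_5 = (1/2)·[(-7) + 2·5 + 2·7 + 2·5 + 2·5 + 13] = 25.

25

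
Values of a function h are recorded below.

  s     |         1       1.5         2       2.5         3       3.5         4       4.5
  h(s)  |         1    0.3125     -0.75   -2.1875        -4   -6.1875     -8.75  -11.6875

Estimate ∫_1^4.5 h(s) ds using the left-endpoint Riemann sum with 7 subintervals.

-10.28125

Δs = 0.5.
Sum = 0.5·[1 + 0.3125 + (-0.75) + (-2.1875) + (-4) + (-6.1875) + (-8.75)] = -10.28125.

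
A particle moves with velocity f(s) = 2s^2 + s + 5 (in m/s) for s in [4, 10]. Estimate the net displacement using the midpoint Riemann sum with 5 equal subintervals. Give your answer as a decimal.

694.56

Δs = (10 − 4)/5 = 1.2.
Midpoints: 4.6, 5.8, 7, 8.2, 9.4.
f(4.6) = 51.92, f(5.8) = 78.08, f(7) = 110, f(8.2) = 147.68, f(9.4) = 191.12.
Sum = Δs · [f(4.6) + f(5.8) + f(7) + f(8.2) + f(9.4)].
Sum = 694.56.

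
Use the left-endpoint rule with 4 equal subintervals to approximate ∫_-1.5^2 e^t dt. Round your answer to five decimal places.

4.48230

Δt = (2 − (-1.5))/4 = 0.875.
Left endpoints: -1.5, -0.625, 0.25, 1.125.
f(-1.5) ≈ 0.22313, f(-0.625) ≈ 0.53526, f(0.25) ≈ 1.28403, f(1.125) ≈ 3.08022.
Sum = Δt · [f(-1.5) + f(-0.625) + f(0.25) + f(1.125)].
Sum ≈ 4.48230.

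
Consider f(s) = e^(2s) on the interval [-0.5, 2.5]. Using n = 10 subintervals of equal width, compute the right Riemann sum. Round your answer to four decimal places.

98.4369

Δs = (2.5 − (-0.5))/10 = 0.3.
Right endpoints: -0.2, 0.1, 0.4, 0.7, 1, 1.3, 1.6, 1.9, 2.2, 2.5.
f(-0.2) ≈ 0.6703, f(0.1) ≈ 1.2214, f(0.4) ≈ 2.2255, f(0.7) ≈ 4.0552, f(1) ≈ 7.3891, f(1.3) ≈ 13.4637, f(1.6) ≈ 24.5325, f(1.9) ≈ 44.7012, f(2.2) ≈ 81.4509, f(2.5) ≈ 148.4132.
Sum = Δs · [f(-0.2) + f(0.1) + f(0.4) + ...].
Sum ≈ 98.4369.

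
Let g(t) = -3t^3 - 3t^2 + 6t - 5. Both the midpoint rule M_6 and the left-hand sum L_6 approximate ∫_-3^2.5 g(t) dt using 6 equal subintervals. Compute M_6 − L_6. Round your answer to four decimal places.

-38.8366

M_6 ≈ -46.633030.
L_6 ≈ -7.796441.
M_6 − L_6 ≈ -38.8366.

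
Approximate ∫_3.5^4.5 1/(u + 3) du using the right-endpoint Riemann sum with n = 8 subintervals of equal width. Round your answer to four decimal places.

Δu = (4.5 − 3.5)/8 = 0.125.
Right endpoints: 3.625, 3.75, 3.875, 4, 4.125, 4.25, 4.375, 4.5.
f(3.625) = 8/53, f(3.75) = 4/27, f(3.875) = 8/55, f(4) = 1/7, f(4.125) = 8/57, f(4.25) = 4/29, f(4.375) = 8/59, f(4.5) = 2/15.
Sum = Δu · [f(3.625) + f(3.75) + f(3.875) + ...].
Sum ≈ 0.1418.

0.1418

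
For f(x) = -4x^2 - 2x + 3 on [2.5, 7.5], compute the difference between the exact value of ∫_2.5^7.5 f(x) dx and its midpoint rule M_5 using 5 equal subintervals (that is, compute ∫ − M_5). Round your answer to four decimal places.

-1.6667

Exact integral: ∫_2.5^7.5 f(x) dx ≈ -576.666667.
M_5 = -575.
Error ≈ -576.666667 − (-575) ≈ -1.6667.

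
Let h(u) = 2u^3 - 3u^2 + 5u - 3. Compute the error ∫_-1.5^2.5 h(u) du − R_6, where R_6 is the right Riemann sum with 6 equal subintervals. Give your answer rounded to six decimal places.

Exact integral: ∫_-1.5^2.5 h(u) du = -4.
R_6 ≈ 11.33333333.
Error ≈ -4 − 11.33333333 ≈ -15.333333.

-15.333333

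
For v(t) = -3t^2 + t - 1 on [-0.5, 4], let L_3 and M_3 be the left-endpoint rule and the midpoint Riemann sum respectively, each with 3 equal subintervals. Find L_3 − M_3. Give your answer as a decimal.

24.46875

L_3 = -33.75.
M_3 = -58.21875.
L_3 − M_3 = 24.46875.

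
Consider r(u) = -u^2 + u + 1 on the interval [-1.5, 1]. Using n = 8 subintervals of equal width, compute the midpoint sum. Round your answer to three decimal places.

Δu = (1 − (-1.5))/8 = 0.3125.
Midpoints: -1.34375, -1.03125, -0.71875, -0.40625, -0.09375, 0.21875, 0.53125, 0.84375.
r(-1.34375) = -2201/1024, r(-1.03125) = -1121/1024, r(-0.71875) = -241/1024, r(-0.40625) = 439/1024, r(-0.09375) = 919/1024, r(0.21875) = 1199/1024, r(0.53125) = 1279/1024, r(0.84375) = 1159/1024.
Sum = Δu · [r(-1.34375) + r(-1.03125) + r(-0.71875) + ...].
Sum ≈ 0.437.

0.437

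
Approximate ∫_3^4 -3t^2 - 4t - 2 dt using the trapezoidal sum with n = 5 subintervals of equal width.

Δt = (4 − 3)/5 = 0.2.
f(3) = -41, f(3.2) = -45.52, f(3.4) = -50.28, f(3.6) = -55.28, f(3.8) = -60.52, f(4) = -66.
T_5 = (Δt/2)·[f(t_0) + 2f(t_1) + ... + 2f(t_{4}) + f(t_5)].
Sum = -53.02.

-53.02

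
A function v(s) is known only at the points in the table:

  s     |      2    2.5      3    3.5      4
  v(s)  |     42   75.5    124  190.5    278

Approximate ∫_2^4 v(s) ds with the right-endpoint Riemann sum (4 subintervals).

Δs = 0.5.
Sum = 0.5·[75.5 + 124 + 190.5 + 278] = 334.

334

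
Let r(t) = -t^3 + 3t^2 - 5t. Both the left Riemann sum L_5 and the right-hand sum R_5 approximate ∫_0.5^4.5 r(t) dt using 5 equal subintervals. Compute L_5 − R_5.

40.8

L_5 = -43.02.
R_5 = -83.82.
L_5 − R_5 = 40.8.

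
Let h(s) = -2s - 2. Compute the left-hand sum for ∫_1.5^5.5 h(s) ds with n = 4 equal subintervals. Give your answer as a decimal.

Δs = (5.5 − 1.5)/4 = 1.
Left endpoints: 1.5, 2.5, 3.5, 4.5.
h(1.5) = -5, h(2.5) = -7, h(3.5) = -9, h(4.5) = -11.
Sum = Δs · [h(1.5) + h(2.5) + h(3.5) + h(4.5)].
Sum = -32.

-32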